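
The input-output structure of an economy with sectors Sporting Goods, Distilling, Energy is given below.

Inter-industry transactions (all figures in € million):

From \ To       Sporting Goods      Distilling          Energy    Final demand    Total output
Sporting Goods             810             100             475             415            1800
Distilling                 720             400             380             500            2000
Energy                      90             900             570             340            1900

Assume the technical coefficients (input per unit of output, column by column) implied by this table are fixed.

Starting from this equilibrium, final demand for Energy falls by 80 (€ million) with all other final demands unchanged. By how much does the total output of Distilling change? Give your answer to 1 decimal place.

Technical coefficients a_ij = z_ij / X_j:
  a_11 = 810/1800 = 0.45, a_21 = 720/1800 = 0.40, a_31 = 90/1800 = 0.05
  a_12 = 100/2000 = 0.05, a_22 = 400/2000 = 0.20, a_32 = 900/2000 = 0.45
  a_13 = 475/1900 = 0.25, a_23 = 380/1900 = 0.20, a_33 = 570/1900 = 0.30
I − A =
  [   0.55    -0.05    -0.25]
  [  -0.40     0.80    -0.20]
  [  -0.05    -0.45     0.70]
Cofactors of I−A, C_ij = (−1)^(i+j)·(minor ij) (rows/columns in the sector order above):
  C_11 = (0.80)(0.70) − (-0.20)(-0.45) = 0.4700
  C_12 = −[(-0.40)(0.70) − (-0.20)(-0.05)] = 0.2900
  C_13 = (-0.40)(-0.45) − (0.80)(-0.05) = 0.2200
  C_21 = −[(-0.05)(0.70) − (-0.25)(-0.45)] = 0.1475
  C_22 = (0.55)(0.70) − (-0.25)(-0.05) = 0.3725
  C_23 = −[(0.55)(-0.45) − (-0.05)(-0.05)] = 0.2500
  C_31 = (-0.05)(-0.20) − (-0.25)(0.80) = 0.2100
  C_32 = −[(0.55)(-0.20) − (-0.25)(-0.40)] = 0.2100
  C_33 = (0.55)(0.80) − (-0.05)(-0.40) = 0.4200
det(I−A) = Σ_j (I−A)_1j·C_1j = (0.55)(0.4700) + (-0.05)(0.2900) + (-0.25)(0.2200) = 0.1890
adj(I−A) = Cᵀ =
  [ 0.4700   0.1475   0.2100]
  [ 0.2900   0.3725   0.2100]
  [ 0.2200   0.2500   0.4200]
(I − A)⁻¹ = adj(I−A) / det(I−A) ≈
  [   2.4868     0.7804     1.1111]
  [   1.5344     1.9709     1.1111]
  [   1.1640     1.3228     2.2222]
Δx = (I − A)⁻¹ Δd with Δd having -80 in the Energy component and 0 elsewhere.
So Δx_2 = L_23 · (-80), where L_23 = adj(I−A)_23 / det(I−A) = 0.2100 / 0.1890.
Δx_2 = 0.2100 × (-80) / 0.1890 = -16.80 / 0.1890 ≈ -88.9.

Δx_2 = -88.9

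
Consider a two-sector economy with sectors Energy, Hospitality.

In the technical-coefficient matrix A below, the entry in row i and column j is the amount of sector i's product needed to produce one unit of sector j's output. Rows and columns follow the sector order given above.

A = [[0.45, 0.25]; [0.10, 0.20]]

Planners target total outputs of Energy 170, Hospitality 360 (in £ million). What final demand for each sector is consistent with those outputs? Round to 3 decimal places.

d_E = 3.500, d_H = 271.000

I − A =
  [   0.55    -0.25]
  [  -0.10     0.80]
d = (I − A) x:
  d_E = (+0.55)·170 + (-0.25)·360 = 3.500
  d_H = (-0.10)·170 + (+0.80)·360 = 271.000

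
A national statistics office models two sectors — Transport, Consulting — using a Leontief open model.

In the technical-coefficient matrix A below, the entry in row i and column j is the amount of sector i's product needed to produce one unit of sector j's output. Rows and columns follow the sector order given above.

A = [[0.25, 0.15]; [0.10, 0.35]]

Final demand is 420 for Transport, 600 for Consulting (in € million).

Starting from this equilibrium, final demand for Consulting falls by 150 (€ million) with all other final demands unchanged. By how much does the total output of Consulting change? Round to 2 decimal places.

I − A =
  [   0.75    -0.15]
  [  -0.10     0.65]
det(I−A) = (0.75)(0.65) − (-0.15)(-0.10) = 0.4725
adj(I−A) = [[0.65, 0.15], [0.10, 0.75]]
(I − A)⁻¹ = adj(I−A) / det(I−A) ≈
  [   1.3757     0.3175]
  [   0.2116     1.5873]
Δx = (I − A)⁻¹ Δd with Δd having -150 in the Consulting component and 0 elsewhere.
So Δx_2 = L_22 · (-150), where L_22 = adj(I−A)_22 / det(I−A) = 0.75 / 0.4725.
Δx_2 = 0.75 × (-150) / 0.4725 = -112.50 / 0.4725 ≈ -238.10.

Δx_2 = -238.10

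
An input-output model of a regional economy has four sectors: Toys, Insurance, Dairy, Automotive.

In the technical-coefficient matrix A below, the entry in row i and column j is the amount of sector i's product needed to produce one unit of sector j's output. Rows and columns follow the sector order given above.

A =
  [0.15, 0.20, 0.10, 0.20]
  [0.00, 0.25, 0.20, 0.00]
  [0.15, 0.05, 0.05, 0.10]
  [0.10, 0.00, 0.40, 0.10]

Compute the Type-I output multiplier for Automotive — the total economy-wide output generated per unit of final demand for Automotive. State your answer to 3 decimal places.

I − A =
  [   0.85    -0.20    -0.10    -0.20]
  [   0.00     0.75    -0.20     0.00]
  [  -0.15    -0.05     0.95    -0.10]
  [  -0.10     0.00    -0.40     0.90]
Compute the cofactors C_ij = (−1)^(i+j)·(3×3 minor ij) of I−A; the adjugate is their transpose:
adj(I−A) = Cᵀ =
  [ 0.602250   0.171500   0.163500   0.152000]
  [ 0.029000   0.647250   0.149000   0.023000]
  [ 0.108750   0.066250   0.558750   0.086250]
  [ 0.115250   0.048500   0.266500   0.579875]
det(I−A) = Σ_j (I−A)_1j·C_1j = (0.85)(0.602250) + (-0.20)(0.029000) + (-0.10)(0.108750) + (-0.20)(0.115250) = 0.4721875
(I − A)⁻¹ = adj(I−A) / det(I−A) ≈
  [   1.2754     0.3632     0.3463     0.3219]
  [   0.0614     1.3707     0.3156     0.0487]
  [   0.2303     0.1403     1.1833     0.1827]
  [   0.2441     0.1027     0.5644     1.2281]
The output multiplier for sector j is the column-j sum of the Leontief inverse (I − A)⁻¹ = adj(I−A) / det(I−A).
Column A of adj(I−A): (0.152000, 0.023000, 0.086250, 0.579875); det(I−A) = 0.4721875.
m_A = (0.152000 + 0.023000 + 0.086250 + 0.579875) / 0.4721875 = 0.841125 / 0.4721875 ≈ 1.781.

m_A = 1.781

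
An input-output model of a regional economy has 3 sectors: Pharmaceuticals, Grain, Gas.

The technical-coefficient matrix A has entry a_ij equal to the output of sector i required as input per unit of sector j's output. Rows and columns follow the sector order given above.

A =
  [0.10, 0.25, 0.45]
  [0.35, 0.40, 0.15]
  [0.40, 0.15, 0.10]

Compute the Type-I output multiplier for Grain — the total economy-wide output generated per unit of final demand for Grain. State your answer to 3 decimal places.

m_2 = 4.815

I − A =
  [   0.90    -0.25    -0.45]
  [  -0.35     0.60    -0.15]
  [  -0.40    -0.15     0.90]
Cofactors of I−A, C_ij = (−1)^(i+j)·(minor ij) (rows/columns in the sector order above):
  C_11 = (0.60)(0.90) − (-0.15)(-0.15) = 0.5175
  C_12 = −[(-0.35)(0.90) − (-0.15)(-0.40)] = 0.3750
  C_13 = (-0.35)(-0.15) − (0.60)(-0.40) = 0.2925
  C_21 = −[(-0.25)(0.90) − (-0.45)(-0.15)] = 0.2925
  C_22 = (0.90)(0.90) − (-0.45)(-0.40) = 0.6300
  C_23 = −[(0.90)(-0.15) − (-0.25)(-0.40)] = 0.2350
  C_31 = (-0.25)(-0.15) − (-0.45)(0.60) = 0.3075
  C_32 = −[(0.90)(-0.15) − (-0.45)(-0.35)] = 0.2925
  C_33 = (0.90)(0.60) − (-0.25)(-0.35) = 0.4525
det(I−A) = Σ_j (I−A)_1j·C_1j = (0.90)(0.5175) + (-0.25)(0.3750) + (-0.45)(0.2925) = 0.240375
adj(I−A) = Cᵀ =
  [ 0.5175   0.2925   0.3075]
  [ 0.3750   0.6300   0.2925]
  [ 0.2925   0.2350   0.4525]
(I − A)⁻¹ = adj(I−A) / det(I−A) ≈
  [   2.1529     1.2168     1.2793]
  [   1.5601     2.6209     1.2168]
  [   1.2168     0.9776     1.8825]
The output multiplier for sector j is the column-j sum of the Leontief inverse (I − A)⁻¹ = adj(I−A) / det(I−A).
Column 2 of adj(I−A): (0.2925, 0.6300, 0.2350); det(I−A) = 0.240375.
m_2 = (0.2925 + 0.6300 + 0.2350) / 0.240375 = 1.1575 / 0.240375 ≈ 4.815.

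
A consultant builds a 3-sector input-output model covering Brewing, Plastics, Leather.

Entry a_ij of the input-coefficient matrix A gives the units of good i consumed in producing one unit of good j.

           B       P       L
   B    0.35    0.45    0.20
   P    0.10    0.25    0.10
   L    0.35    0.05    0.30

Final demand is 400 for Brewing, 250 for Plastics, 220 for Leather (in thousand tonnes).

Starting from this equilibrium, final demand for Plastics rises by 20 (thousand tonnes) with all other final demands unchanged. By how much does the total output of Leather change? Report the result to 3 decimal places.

Δx_L = 16.017

I − A =
  [   0.65    -0.45    -0.20]
  [  -0.10     0.75    -0.10]
  [  -0.35    -0.05     0.70]
Cofactors of I−A, C_ij = (−1)^(i+j)·(minor ij) (rows/columns in the sector order above):
  C_11 = (0.75)(0.70) − (-0.10)(-0.05) = 0.5200
  C_12 = −[(-0.10)(0.70) − (-0.10)(-0.35)] = 0.1050
  C_13 = (-0.10)(-0.05) − (0.75)(-0.35) = 0.2675
  C_21 = −[(-0.45)(0.70) − (-0.20)(-0.05)] = 0.3250
  C_22 = (0.65)(0.70) − (-0.20)(-0.35) = 0.3850
  C_23 = −[(0.65)(-0.05) − (-0.45)(-0.35)] = 0.1900
  C_31 = (-0.45)(-0.10) − (-0.20)(0.75) = 0.1950
  C_32 = −[(0.65)(-0.10) − (-0.20)(-0.10)] = 0.0850
  C_33 = (0.65)(0.75) − (-0.45)(-0.10) = 0.4425
det(I−A) = Σ_j (I−A)_1j·C_1j = (0.65)(0.5200) + (-0.45)(0.1050) + (-0.20)(0.2675) = 0.23725
adj(I−A) = Cᵀ =
  [ 0.5200   0.3250   0.1950]
  [ 0.1050   0.3850   0.0850]
  [ 0.2675   0.1900   0.4425]
(I − A)⁻¹ = adj(I−A) / det(I−A) ≈
  [   2.1918     1.3699     0.8219]
  [   0.4426     1.6228     0.3583]
  [   1.1275     0.8008     1.8651]
Δx = (I − A)⁻¹ Δd with Δd having +20 in the Plastics component and 0 elsewhere.
So Δx_L = L_LP · (+20), where L_LP = adj(I−A)_LP / det(I−A) = 0.1900 / 0.23725.
Δx_L = 0.1900 × (+20) / 0.23725 = 3.80 / 0.23725 ≈ 16.017.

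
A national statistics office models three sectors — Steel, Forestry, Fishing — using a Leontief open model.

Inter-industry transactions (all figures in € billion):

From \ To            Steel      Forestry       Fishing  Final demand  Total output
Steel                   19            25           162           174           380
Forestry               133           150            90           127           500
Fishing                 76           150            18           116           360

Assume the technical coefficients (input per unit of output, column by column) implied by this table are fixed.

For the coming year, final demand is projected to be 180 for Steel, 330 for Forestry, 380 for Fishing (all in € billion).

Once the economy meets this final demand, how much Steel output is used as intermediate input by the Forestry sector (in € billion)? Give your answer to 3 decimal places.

z_12 = 56.489

Technical coefficients a_ij = z_ij / X_j:
  a_11 = 19/380 = 0.05, a_21 = 133/380 = 0.35, a_31 = 76/380 = 0.20
  a_12 = 25/500 = 0.05, a_22 = 150/500 = 0.30, a_32 = 150/500 = 0.30
  a_13 = 162/360 = 0.45, a_23 = 90/360 = 0.25, a_33 = 18/360 = 0.05
I − A =
  [   0.95    -0.05    -0.45]
  [  -0.35     0.70    -0.25]
  [  -0.20    -0.30     0.95]
Cofactors of I−A, C_ij = (−1)^(i+j)·(minor ij) (rows/columns in the sector order above):
  C_11 = (0.70)(0.95) − (-0.25)(-0.30) = 0.5900
  C_12 = −[(-0.35)(0.95) − (-0.25)(-0.20)] = 0.3825
  C_13 = (-0.35)(-0.30) − (0.70)(-0.20) = 0.2450
  C_21 = −[(-0.05)(0.95) − (-0.45)(-0.30)] = 0.1825
  C_22 = (0.95)(0.95) − (-0.45)(-0.20) = 0.8125
  C_23 = −[(0.95)(-0.30) − (-0.05)(-0.20)] = 0.2950
  C_31 = (-0.05)(-0.25) − (-0.45)(0.70) = 0.3275
  C_32 = −[(0.95)(-0.25) − (-0.45)(-0.35)] = 0.3950
  C_33 = (0.95)(0.70) − (-0.05)(-0.35) = 0.6475
det(I−A) = Σ_j (I−A)_1j·C_1j = (0.95)(0.5900) + (-0.05)(0.3825) + (-0.45)(0.2450) = 0.431125
adj(I−A) = Cᵀ =
  [ 0.5900   0.1825   0.3275]
  [ 0.3825   0.8125   0.3950]
  [ 0.2450   0.2950   0.6475]
(I − A)⁻¹ = adj(I−A) / det(I−A) ≈
  [   1.3685     0.4233     0.7596]
  [   0.8872     1.8846     0.9162]
  [   0.5683     0.6843     1.5019]
First solve x = (I − A)⁻¹ d = adj(I−A)·d / det(I−A); in particular x_2 = (0.3825·180 + 0.8125·330 + 0.3950·380) / 0.431125 = 487.075 / 0.431125 ≈ 1129.77675.
Intermediate flow from 1 to 2: z_12 = a_12 · x_2 = 0.05 × 487.075 / 0.431125 = 24.35375 / 0.431125 ≈ 56.489.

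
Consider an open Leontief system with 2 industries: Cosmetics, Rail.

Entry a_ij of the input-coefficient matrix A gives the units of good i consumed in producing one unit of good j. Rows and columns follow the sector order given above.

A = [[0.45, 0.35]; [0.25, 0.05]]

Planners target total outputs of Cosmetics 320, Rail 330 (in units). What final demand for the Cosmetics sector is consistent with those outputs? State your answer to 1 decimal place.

I − A =
  [   0.55    -0.35]
  [  -0.25     0.95]
d = (I − A) x:
  d_1 = (+0.55)·320 + (-0.35)·330 = 60.5
  d_2 = (-0.25)·320 + (+0.95)·330 = 233.5

d_1 = 60.5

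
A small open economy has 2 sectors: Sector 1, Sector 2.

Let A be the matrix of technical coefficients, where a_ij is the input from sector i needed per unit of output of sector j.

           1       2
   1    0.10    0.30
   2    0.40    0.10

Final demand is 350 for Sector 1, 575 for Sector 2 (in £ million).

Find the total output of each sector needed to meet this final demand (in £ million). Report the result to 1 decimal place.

x_1 = 706.5, x_2 = 952.9

I − A =
  [   0.90    -0.30]
  [  -0.40     0.90]
det(I−A) = (0.90)(0.90) − (-0.30)(-0.40) = 0.6900
adj(I−A) = [[0.90, 0.30], [0.40, 0.90]]
(I − A)⁻¹ = adj(I−A) / det(I−A) ≈
  [   1.3043     0.4348]
  [   0.5797     1.3043]
x = (I − A)⁻¹ d = adj(I−A)·d / det(I−A), with det(I−A) = 0.6900:
  x_1 = (0.90·350 + 0.30·575) / 0.6900 = 487.50 / 0.6900 ≈ 706.5
  x_2 = (0.40·350 + 0.90·575) / 0.6900 = 657.50 / 0.6900 ≈ 952.9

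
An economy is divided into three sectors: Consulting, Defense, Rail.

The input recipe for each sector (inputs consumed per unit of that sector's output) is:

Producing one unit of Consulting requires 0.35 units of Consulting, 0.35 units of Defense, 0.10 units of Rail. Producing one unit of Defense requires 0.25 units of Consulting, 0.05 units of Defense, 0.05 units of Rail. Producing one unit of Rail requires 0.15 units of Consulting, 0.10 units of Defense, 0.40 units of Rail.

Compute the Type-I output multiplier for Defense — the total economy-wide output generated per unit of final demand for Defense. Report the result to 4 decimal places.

m_2 = 1.9975

I − A =
  [   0.65    -0.25    -0.15]
  [  -0.35     0.95    -0.10]
  [  -0.10    -0.05     0.60]
Cofactors of I−A, C_ij = (−1)^(i+j)·(minor ij) (rows/columns in the sector order above):
  C_11 = (0.95)(0.60) − (-0.10)(-0.05) = 0.5650
  C_12 = −[(-0.35)(0.60) − (-0.10)(-0.10)] = 0.2200
  C_13 = (-0.35)(-0.05) − (0.95)(-0.10) = 0.1125
  C_21 = −[(-0.25)(0.60) − (-0.15)(-0.05)] = 0.1575
  C_22 = (0.65)(0.60) − (-0.15)(-0.10) = 0.3750
  C_23 = −[(0.65)(-0.05) − (-0.25)(-0.10)] = 0.0575
  C_31 = (-0.25)(-0.10) − (-0.15)(0.95) = 0.1675
  C_32 = −[(0.65)(-0.10) − (-0.15)(-0.35)] = 0.1175
  C_33 = (0.65)(0.95) − (-0.25)(-0.35) = 0.5300
det(I−A) = Σ_j (I−A)_1j·C_1j = (0.65)(0.5650) + (-0.25)(0.2200) + (-0.15)(0.1125) = 0.295375
adj(I−A) = Cᵀ =
  [ 0.5650   0.1575   0.1675]
  [ 0.2200   0.3750   0.1175]
  [ 0.1125   0.0575   0.5300]
(I − A)⁻¹ = adj(I−A) / det(I−A) ≈
  [   1.91282     0.53322     0.56708]
  [   0.74482     1.26957     0.39780]
  [   0.38087     0.19467     1.79433]
The output multiplier for sector j is the column-j sum of the Leontief inverse (I − A)⁻¹ = adj(I−A) / det(I−A).
Column 2 of adj(I−A): (0.1575, 0.3750, 0.0575); det(I−A) = 0.295375.
m_2 = (0.1575 + 0.3750 + 0.0575) / 0.295375 = 0.59 / 0.295375 ≈ 1.9975.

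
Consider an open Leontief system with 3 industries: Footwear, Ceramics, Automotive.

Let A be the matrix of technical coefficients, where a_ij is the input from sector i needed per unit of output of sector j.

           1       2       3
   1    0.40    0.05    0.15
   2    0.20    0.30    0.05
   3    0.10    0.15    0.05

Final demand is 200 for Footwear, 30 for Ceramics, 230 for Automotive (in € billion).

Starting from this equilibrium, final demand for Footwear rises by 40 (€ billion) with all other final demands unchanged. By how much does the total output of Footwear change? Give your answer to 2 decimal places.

I − A =
  [   0.60    -0.05    -0.15]
  [  -0.20     0.70    -0.05]
  [  -0.10    -0.15     0.95]
Cofactors of I−A, C_ij = (−1)^(i+j)·(minor ij) (rows/columns in the sector order above):
  C_11 = (0.70)(0.95) − (-0.05)(-0.15) = 0.6575
  C_12 = −[(-0.20)(0.95) − (-0.05)(-0.10)] = 0.1950
  C_13 = (-0.20)(-0.15) − (0.70)(-0.10) = 0.1000
  C_21 = −[(-0.05)(0.95) − (-0.15)(-0.15)] = 0.0700
  C_22 = (0.60)(0.95) − (-0.15)(-0.10) = 0.5550
  C_23 = −[(0.60)(-0.15) − (-0.05)(-0.10)] = 0.0950
  C_31 = (-0.05)(-0.05) − (-0.15)(0.70) = 0.1075
  C_32 = −[(0.60)(-0.05) − (-0.15)(-0.20)] = 0.0600
  C_33 = (0.60)(0.70) − (-0.05)(-0.20) = 0.4100
det(I−A) = Σ_j (I−A)_1j·C_1j = (0.60)(0.6575) + (-0.05)(0.1950) + (-0.15)(0.1000) = 0.36975
adj(I−A) = Cᵀ =
  [ 0.6575   0.0700   0.1075]
  [ 0.1950   0.5550   0.0600]
  [ 0.1000   0.0950   0.4100]
(I − A)⁻¹ = adj(I−A) / det(I−A) ≈
  [   1.7782     0.1893     0.2907]
  [   0.5274     1.5010     0.1623]
  [   0.2705     0.2569     1.1089]
Δx = (I − A)⁻¹ Δd with Δd having +40 in the Footwear component and 0 elsewhere.
So Δx_1 = L_11 · (+40), where L_11 = adj(I−A)_11 / det(I−A) = 0.6575 / 0.36975.
Δx_1 = 0.6575 × (+40) / 0.36975 = 26.30 / 0.36975 ≈ 71.13.

Δx_1 = 71.13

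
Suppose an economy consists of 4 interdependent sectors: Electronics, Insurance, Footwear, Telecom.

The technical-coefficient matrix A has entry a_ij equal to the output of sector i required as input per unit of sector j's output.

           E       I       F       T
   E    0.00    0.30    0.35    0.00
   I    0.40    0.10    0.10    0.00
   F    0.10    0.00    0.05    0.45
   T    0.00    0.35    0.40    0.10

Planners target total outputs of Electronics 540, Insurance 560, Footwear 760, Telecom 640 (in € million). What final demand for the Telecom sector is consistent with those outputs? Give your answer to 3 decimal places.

I − A =
  [   1.00    -0.30    -0.35     0.00]
  [  -0.40     0.90    -0.10     0.00]
  [  -0.10     0.00     0.95    -0.45]
  [   0.00    -0.35    -0.40     0.90]
d = (I − A) x:
  d_E = (+1.00)·540 + (-0.30)·560 + (-0.35)·760 + (+0.00)·640 = 106.000
  d_I = (-0.40)·540 + (+0.90)·560 + (-0.10)·760 + (+0.00)·640 = 212.000
  d_F = (-0.10)·540 + (+0.00)·560 + (+0.95)·760 + (-0.45)·640 = 380.000
  d_T = (+0.00)·540 + (-0.35)·560 + (-0.40)·760 + (+0.90)·640 = 76.000

d_T = 76.000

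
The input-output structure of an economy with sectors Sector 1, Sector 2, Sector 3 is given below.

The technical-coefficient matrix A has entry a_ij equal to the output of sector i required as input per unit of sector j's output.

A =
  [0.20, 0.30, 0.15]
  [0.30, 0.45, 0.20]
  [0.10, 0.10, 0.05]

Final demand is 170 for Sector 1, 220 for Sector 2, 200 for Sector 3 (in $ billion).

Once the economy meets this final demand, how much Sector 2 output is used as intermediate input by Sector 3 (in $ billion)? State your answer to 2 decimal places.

z_23 = 72.98

I − A =
  [   0.80    -0.30    -0.15]
  [  -0.30     0.55    -0.20]
  [  -0.10    -0.10     0.95]
Cofactors of I−A, C_ij = (−1)^(i+j)·(minor ij) (rows/columns in the sector order above):
  C_11 = (0.55)(0.95) − (-0.20)(-0.10) = 0.5025
  C_12 = −[(-0.30)(0.95) − (-0.20)(-0.10)] = 0.3050
  C_13 = (-0.30)(-0.10) − (0.55)(-0.10) = 0.0850
  C_21 = −[(-0.30)(0.95) − (-0.15)(-0.10)] = 0.3000
  C_22 = (0.80)(0.95) − (-0.15)(-0.10) = 0.7450
  C_23 = −[(0.80)(-0.10) − (-0.30)(-0.10)] = 0.1100
  C_31 = (-0.30)(-0.20) − (-0.15)(0.55) = 0.1425
  C_32 = −[(0.80)(-0.20) − (-0.15)(-0.30)] = 0.2050
  C_33 = (0.80)(0.55) − (-0.30)(-0.30) = 0.3500
det(I−A) = Σ_j (I−A)_1j·C_1j = (0.80)(0.5025) + (-0.30)(0.3050) + (-0.15)(0.0850) = 0.29775
adj(I−A) = Cᵀ =
  [ 0.5025   0.3000   0.1425]
  [ 0.3050   0.7450   0.2050]
  [ 0.0850   0.1100   0.3500]
(I − A)⁻¹ = adj(I−A) / det(I−A) ≈
  [   1.6877     1.0076     0.4786]
  [   1.0243     2.5021     0.6885]
  [   0.2855     0.3694     1.1755]
First solve x = (I − A)⁻¹ d = adj(I−A)·d / det(I−A); in particular x_3 = (0.0850·170 + 0.1100·220 + 0.3500·200) / 0.29775 = 108.65 / 0.29775 ≈ 364.9034.
Intermediate flow from 2 to 3: z_23 = a_23 · x_3 = 0.20 × 108.65 / 0.29775 = 21.73 / 0.29775 ≈ 72.98.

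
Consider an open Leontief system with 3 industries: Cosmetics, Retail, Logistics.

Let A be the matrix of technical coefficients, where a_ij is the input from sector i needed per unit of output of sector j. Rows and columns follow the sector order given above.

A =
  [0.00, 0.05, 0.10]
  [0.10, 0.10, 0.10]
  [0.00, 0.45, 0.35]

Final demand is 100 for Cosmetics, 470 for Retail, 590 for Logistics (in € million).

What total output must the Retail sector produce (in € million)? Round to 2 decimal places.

x_2 = 708.13

I − A =
  [   1.00    -0.05    -0.10]
  [  -0.10     0.90    -0.10]
  [   0.00    -0.45     0.65]
Cofactors of I−A, C_ij = (−1)^(i+j)·(minor ij) (rows/columns in the sector order above):
  C_11 = (0.90)(0.65) − (-0.10)(-0.45) = 0.5400
  C_12 = −[(-0.10)(0.65) − (-0.10)(0.00)] = 0.0650
  C_13 = (-0.10)(-0.45) − (0.90)(0.00) = 0.0450
  C_21 = −[(-0.05)(0.65) − (-0.10)(-0.45)] = 0.0775
  C_22 = (1.00)(0.65) − (-0.10)(0.00) = 0.6500
  C_23 = −[(1.00)(-0.45) − (-0.05)(0.00)] = 0.4500
  C_31 = (-0.05)(-0.10) − (-0.10)(0.90) = 0.0950
  C_32 = −[(1.00)(-0.10) − (-0.10)(-0.10)] = 0.1100
  C_33 = (1.00)(0.90) − (-0.05)(-0.10) = 0.8950
det(I−A) = Σ_j (I−A)_1j·C_1j = (1.00)(0.5400) + (-0.05)(0.0650) + (-0.10)(0.0450) = 0.53225
adj(I−A) = Cᵀ =
  [ 0.5400   0.0775   0.0950]
  [ 0.0650   0.6500   0.1100]
  [ 0.0450   0.4500   0.8950]
(I − A)⁻¹ = adj(I−A) / det(I−A) ≈
  [   1.0146     0.1456     0.1785]
  [   0.1221     1.2212     0.2067]
  [   0.0845     0.8455     1.6815]
x = (I − A)⁻¹ d = adj(I−A)·d / det(I−A), with det(I−A) = 0.53225:
  x_1 = (0.5400·100 + 0.0775·470 + 0.0950·590) / 0.53225 = 146.475 / 0.53225 ≈ 275.20
  x_2 = (0.0650·100 + 0.6500·470 + 0.1100·590) / 0.53225 = 376.90 / 0.53225 ≈ 708.13
  x_3 = (0.0450·100 + 0.4500·470 + 0.8950·590) / 0.53225 = 744.05 / 0.53225 ≈ 1397.93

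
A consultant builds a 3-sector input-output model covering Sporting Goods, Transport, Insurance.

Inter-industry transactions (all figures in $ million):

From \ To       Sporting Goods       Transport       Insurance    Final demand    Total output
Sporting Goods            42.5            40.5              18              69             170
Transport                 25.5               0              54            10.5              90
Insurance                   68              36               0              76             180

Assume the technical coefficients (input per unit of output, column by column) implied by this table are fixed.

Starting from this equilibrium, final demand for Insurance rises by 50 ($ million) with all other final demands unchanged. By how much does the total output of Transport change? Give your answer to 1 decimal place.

Δx_2 = 24.4

Technical coefficients a_ij = z_ij / X_j:
  a_11 = 42.5/170 = 0.25, a_21 = 25.5/170 = 0.15, a_31 = 68/170 = 0.40
  a_12 = 40.5/90 = 0.45, a_22 = 0/90 = 0.00, a_32 = 36/90 = 0.40
  a_13 = 18/180 = 0.10, a_23 = 54/180 = 0.30, a_33 = 0/180 = 0.00
I − A =
  [   0.75    -0.45    -0.10]
  [  -0.15     1.00    -0.30]
  [  -0.40    -0.40     1.00]
Cofactors of I−A, C_ij = (−1)^(i+j)·(minor ij) (rows/columns in the sector order above):
  C_11 = (1.00)(1.00) − (-0.30)(-0.40) = 0.8800
  C_12 = −[(-0.15)(1.00) − (-0.30)(-0.40)] = 0.2700
  C_13 = (-0.15)(-0.40) − (1.00)(-0.40) = 0.4600
  C_21 = −[(-0.45)(1.00) − (-0.10)(-0.40)] = 0.4900
  C_22 = (0.75)(1.00) − (-0.10)(-0.40) = 0.7100
  C_23 = −[(0.75)(-0.40) − (-0.45)(-0.40)] = 0.4800
  C_31 = (-0.45)(-0.30) − (-0.10)(1.00) = 0.2350
  C_32 = −[(0.75)(-0.30) − (-0.10)(-0.15)] = 0.2400
  C_33 = (0.75)(1.00) − (-0.45)(-0.15) = 0.6825
det(I−A) = Σ_j (I−A)_1j·C_1j = (0.75)(0.8800) + (-0.45)(0.2700) + (-0.10)(0.4600) = 0.4925
adj(I−A) = Cᵀ =
  [ 0.8800   0.4900   0.2350]
  [ 0.2700   0.7100   0.2400]
  [ 0.4600   0.4800   0.6825]
(I − A)⁻¹ = adj(I−A) / det(I−A) ≈
  [   1.7868     0.9949     0.4772]
  [   0.5482     1.4416     0.4873]
  [   0.9340     0.9746     1.3858]
Δx = (I − A)⁻¹ Δd with Δd having +50 in the Insurance component and 0 elsewhere.
So Δx_2 = L_23 · (+50), where L_23 = adj(I−A)_23 / det(I−A) = 0.2400 / 0.4925.
Δx_2 = 0.2400 × (+50) / 0.4925 = 12.00 / 0.4925 ≈ 24.4.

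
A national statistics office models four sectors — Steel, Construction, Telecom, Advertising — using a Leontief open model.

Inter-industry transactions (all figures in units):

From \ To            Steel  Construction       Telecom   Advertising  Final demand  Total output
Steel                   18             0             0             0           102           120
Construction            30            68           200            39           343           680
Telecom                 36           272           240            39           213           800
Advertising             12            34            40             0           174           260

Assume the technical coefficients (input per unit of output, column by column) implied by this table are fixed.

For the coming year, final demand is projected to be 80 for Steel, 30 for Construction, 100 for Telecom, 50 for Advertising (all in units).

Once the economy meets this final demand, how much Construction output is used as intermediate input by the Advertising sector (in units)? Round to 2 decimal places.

Technical coefficients a_ij = z_ij / X_j:
  a_11 = 18/120 = 0.15, a_21 = 30/120 = 0.25, a_31 = 36/120 = 0.30, a_41 = 12/120 = 0.10
  a_12 = 0/680 = 0.00, a_22 = 68/680 = 0.10, a_32 = 272/680 = 0.40, a_42 = 34/680 = 0.05
  a_13 = 0/800 = 0.00, a_23 = 200/800 = 0.25, a_33 = 240/800 = 0.30, a_43 = 40/800 = 0.05
  a_14 = 0/260 = 0.00, a_24 = 39/260 = 0.15, a_34 = 39/260 = 0.15, a_44 = 0/260 = 0.00
I − A =
  [   0.85     0.00     0.00     0.00]
  [  -0.25     0.90    -0.25    -0.15]
  [  -0.30    -0.40     0.70    -0.15]
  [  -0.10    -0.05    -0.05     1.00]
Compute the cofactors C_ij = (−1)^(i+j)·(3×3 minor ij) of I−A; the adjugate is their transpose:
adj(I−A) = Cᵀ =
  [ 0.513125   0.000000   0.000000   0.000000]
  [ 0.264625   0.588625   0.218875   0.121125]
  [ 0.389125   0.346375   0.758625   0.165750]
  [ 0.084000   0.046750   0.048875   0.450500]
det(I−A) = Σ_j (I−A)_1j·C_1j = (0.85)(0.513125) + (0.00)(0.264625) + (0.00)(0.389125) + (0.00)(0.084000) = 0.43615625
(I − A)⁻¹ = adj(I−A) / det(I−A) ≈
  [   1.1765     0.0000     0.0000     0.0000]
  [   0.6067     1.3496     0.5018     0.2777]
  [   0.8922     0.7942     1.7393     0.3800]
  [   0.1926     0.1072     0.1121     1.0329]
First solve x = (I − A)⁻¹ d = adj(I−A)·d / det(I−A); in particular x_4 = (0.084000·80 + 0.046750·30 + 0.048875·100 + 0.450500·50) / 0.43615625 = 35.535 / 0.43615625 ≈ 81.4731.
Intermediate flow from 2 to 4: z_24 = a_24 · x_4 = 0.15 × 35.535 / 0.43615625 = 5.33025 / 0.43615625 ≈ 12.22.

z_24 = 12.22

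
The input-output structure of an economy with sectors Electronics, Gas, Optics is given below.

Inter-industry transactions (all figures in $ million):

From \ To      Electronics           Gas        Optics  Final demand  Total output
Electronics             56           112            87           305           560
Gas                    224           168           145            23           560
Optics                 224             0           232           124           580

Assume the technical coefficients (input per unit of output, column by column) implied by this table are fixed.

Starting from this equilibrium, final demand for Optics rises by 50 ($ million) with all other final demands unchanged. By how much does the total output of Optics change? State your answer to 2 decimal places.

Technical coefficients a_ij = z_ij / X_j:
  a_11 = 56/560 = 0.10, a_21 = 224/560 = 0.40, a_31 = 224/560 = 0.40
  a_12 = 112/560 = 0.20, a_22 = 168/560 = 0.30, a_32 = 0/560 = 0.00
  a_13 = 87/580 = 0.15, a_23 = 145/580 = 0.25, a_33 = 232/580 = 0.40
I − A =
  [   0.90    -0.20    -0.15]
  [  -0.40     0.70    -0.25]
  [  -0.40     0.00     0.60]
Cofactors of I−A, C_ij = (−1)^(i+j)·(minor ij) (rows/columns in the sector order above):
  C_11 = (0.70)(0.60) − (-0.25)(0.00) = 0.4200
  C_12 = −[(-0.40)(0.60) − (-0.25)(-0.40)] = 0.3400
  C_13 = (-0.40)(0.00) − (0.70)(-0.40) = 0.2800
  C_21 = −[(-0.20)(0.60) − (-0.15)(0.00)] = 0.1200
  C_22 = (0.90)(0.60) − (-0.15)(-0.40) = 0.4800
  C_23 = −[(0.90)(0.00) − (-0.20)(-0.40)] = 0.0800
  C_31 = (-0.20)(-0.25) − (-0.15)(0.70) = 0.1550
  C_32 = −[(0.90)(-0.25) − (-0.15)(-0.40)] = 0.2850
  C_33 = (0.90)(0.70) − (-0.20)(-0.40) = 0.5500
det(I−A) = Σ_j (I−A)_1j·C_1j = (0.90)(0.4200) + (-0.20)(0.3400) + (-0.15)(0.2800) = 0.2680
adj(I−A) = Cᵀ =
  [ 0.4200   0.1200   0.1550]
  [ 0.3400   0.4800   0.2850]
  [ 0.2800   0.0800   0.5500]
(I − A)⁻¹ = adj(I−A) / det(I−A) ≈
  [   1.5672     0.4478     0.5784]
  [   1.2687     1.7910     1.0634]
  [   1.0448     0.2985     2.0522]
Δx = (I − A)⁻¹ Δd with Δd having +50 in the Optics component and 0 elsewhere.
So Δx_3 = L_33 · (+50), where L_33 = adj(I−A)_33 / det(I−A) = 0.5500 / 0.2680.
Δx_3 = 0.5500 × (+50) / 0.2680 = 27.50 / 0.2680 ≈ 102.61.

Δx_3 = 102.61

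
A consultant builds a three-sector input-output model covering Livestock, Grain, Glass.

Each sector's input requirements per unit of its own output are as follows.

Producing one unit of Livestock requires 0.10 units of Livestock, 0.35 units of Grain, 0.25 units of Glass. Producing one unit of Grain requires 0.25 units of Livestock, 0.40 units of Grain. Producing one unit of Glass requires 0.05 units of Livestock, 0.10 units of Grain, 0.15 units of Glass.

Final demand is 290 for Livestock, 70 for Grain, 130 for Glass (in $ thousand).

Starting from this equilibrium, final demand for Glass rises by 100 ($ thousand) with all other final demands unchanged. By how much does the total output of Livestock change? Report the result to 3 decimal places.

I − A =
  [   0.90    -0.25    -0.05]
  [  -0.35     0.60    -0.10]
  [  -0.25     0.00     0.85]
Cofactors of I−A, C_ij = (−1)^(i+j)·(minor ij) (rows/columns in the sector order above):
  C_11 = (0.60)(0.85) − (-0.10)(0.00) = 0.5100
  C_12 = −[(-0.35)(0.85) − (-0.10)(-0.25)] = 0.3225
  C_13 = (-0.35)(0.00) − (0.60)(-0.25) = 0.1500
  C_21 = −[(-0.25)(0.85) − (-0.05)(0.00)] = 0.2125
  C_22 = (0.90)(0.85) − (-0.05)(-0.25) = 0.7525
  C_23 = −[(0.90)(0.00) − (-0.25)(-0.25)] = 0.0625
  C_31 = (-0.25)(-0.10) − (-0.05)(0.60) = 0.0550
  C_32 = −[(0.90)(-0.10) − (-0.05)(-0.35)] = 0.1075
  C_33 = (0.90)(0.60) − (-0.25)(-0.35) = 0.4525
det(I−A) = Σ_j (I−A)_1j·C_1j = (0.90)(0.5100) + (-0.25)(0.3225) + (-0.05)(0.1500) = 0.370875
adj(I−A) = Cᵀ =
  [ 0.5100   0.2125   0.0550]
  [ 0.3225   0.7525   0.1075]
  [ 0.1500   0.0625   0.4525]
(I − A)⁻¹ = adj(I−A) / det(I−A) ≈
  [   1.3751     0.5730     0.1483]
  [   0.8696     2.0290     0.2899]
  [   0.4044     0.1685     1.2201]
Δx = (I − A)⁻¹ Δd with Δd having +100 in the Glass component and 0 elsewhere.
So Δx_1 = L_13 · (+100), where L_13 = adj(I−A)_13 / det(I−A) = 0.0550 / 0.370875.
Δx_1 = 0.0550 × (+100) / 0.370875 = 5.50 / 0.370875 ≈ 14.830.

Δx_1 = 14.830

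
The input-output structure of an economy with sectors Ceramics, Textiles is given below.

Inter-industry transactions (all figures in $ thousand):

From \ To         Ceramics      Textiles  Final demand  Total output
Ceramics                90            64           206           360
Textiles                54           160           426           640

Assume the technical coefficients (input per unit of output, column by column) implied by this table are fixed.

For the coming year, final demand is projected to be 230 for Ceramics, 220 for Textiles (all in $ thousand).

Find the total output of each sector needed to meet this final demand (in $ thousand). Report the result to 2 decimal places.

Technical coefficients a_ij = z_ij / X_j:
  a_CC = 90/360 = 0.25, a_TC = 54/360 = 0.15
  a_CT = 64/640 = 0.10, a_TT = 160/640 = 0.25
I − A =
  [   0.75    -0.10]
  [  -0.15     0.75]
det(I−A) = (0.75)(0.75) − (-0.10)(-0.15) = 0.5475
adj(I−A) = [[0.75, 0.10], [0.15, 0.75]]
(I − A)⁻¹ = adj(I−A) / det(I−A) ≈
  [   1.3699     0.1826]
  [   0.2740     1.3699]
x = (I − A)⁻¹ d = adj(I−A)·d / det(I−A), with det(I−A) = 0.5475:
  x_C = (0.75·230 + 0.10·220) / 0.5475 = 194.50 / 0.5475 ≈ 355.25
  x_T = (0.15·230 + 0.75·220) / 0.5475 = 199.50 / 0.5475 ≈ 364.38

x_C = 355.25, x_T = 364.38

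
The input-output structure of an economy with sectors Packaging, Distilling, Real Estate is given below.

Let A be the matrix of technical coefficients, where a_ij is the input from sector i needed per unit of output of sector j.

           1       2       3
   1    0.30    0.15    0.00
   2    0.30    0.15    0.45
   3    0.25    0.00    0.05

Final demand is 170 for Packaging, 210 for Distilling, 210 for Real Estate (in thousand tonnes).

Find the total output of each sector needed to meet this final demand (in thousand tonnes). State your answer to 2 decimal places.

I − A =
  [   0.70    -0.15     0.00]
  [  -0.30     0.85    -0.45]
  [  -0.25     0.00     0.95]
Cofactors of I−A, C_ij = (−1)^(i+j)·(minor ij) (rows/columns in the sector order above):
  C_11 = (0.85)(0.95) − (-0.45)(0.00) = 0.8075
  C_12 = −[(-0.30)(0.95) − (-0.45)(-0.25)] = 0.3975
  C_13 = (-0.30)(0.00) − (0.85)(-0.25) = 0.2125
  C_21 = −[(-0.15)(0.95) − (0.00)(0.00)] = 0.1425
  C_22 = (0.70)(0.95) − (0.00)(-0.25) = 0.6650
  C_23 = −[(0.70)(0.00) − (-0.15)(-0.25)] = 0.0375
  C_31 = (-0.15)(-0.45) − (0.00)(0.85) = 0.0675
  C_32 = −[(0.70)(-0.45) − (0.00)(-0.30)] = 0.3150
  C_33 = (0.70)(0.85) − (-0.15)(-0.30) = 0.5500
det(I−A) = Σ_j (I−A)_1j·C_1j = (0.70)(0.8075) + (-0.15)(0.3975) + (0.00)(0.2125) = 0.505625
adj(I−A) = Cᵀ =
  [ 0.8075   0.1425   0.0675]
  [ 0.3975   0.6650   0.3150]
  [ 0.2125   0.0375   0.5500]
(I − A)⁻¹ = adj(I−A) / det(I−A) ≈
  [   1.5970     0.2818     0.1335]
  [   0.7862     1.3152     0.6230]
  [   0.4203     0.0742     1.0878]
x = (I − A)⁻¹ d = adj(I−A)·d / det(I−A), with det(I−A) = 0.505625:
  x_1 = (0.8075·170 + 0.1425·210 + 0.0675·210) / 0.505625 = 181.375 / 0.505625 ≈ 358.71
  x_2 = (0.3975·170 + 0.6650·210 + 0.3150·210) / 0.505625 = 273.375 / 0.505625 ≈ 540.67
  x_3 = (0.2125·170 + 0.0375·210 + 0.5500·210) / 0.505625 = 159.50 / 0.505625 ≈ 315.45

x_1 = 358.71, x_2 = 540.67, x_3 = 315.45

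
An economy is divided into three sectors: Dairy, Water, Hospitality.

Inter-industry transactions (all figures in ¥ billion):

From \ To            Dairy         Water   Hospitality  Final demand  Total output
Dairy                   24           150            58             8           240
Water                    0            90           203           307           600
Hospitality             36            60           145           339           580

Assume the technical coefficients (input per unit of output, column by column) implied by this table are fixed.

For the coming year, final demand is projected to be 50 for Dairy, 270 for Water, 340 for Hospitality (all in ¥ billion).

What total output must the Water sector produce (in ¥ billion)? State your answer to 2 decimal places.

Technical coefficients a_ij = z_ij / X_j:
  a_DD = 24/240 = 0.10, a_WD = 0/240 = 0.00, a_HD = 36/240 = 0.15
  a_DW = 150/600 = 0.25, a_WW = 90/600 = 0.15, a_HW = 60/600 = 0.10
  a_DH = 58/580 = 0.10, a_WH = 203/580 = 0.35, a_HH = 145/580 = 0.25
I − A =
  [   0.90    -0.25    -0.10]
  [   0.00     0.85    -0.35]
  [  -0.15    -0.10     0.75]
Cofactors of I−A, C_ij = (−1)^(i+j)·(minor ij) (rows/columns in the sector order above):
  C_11 = (0.85)(0.75) − (-0.35)(-0.10) = 0.6025
  C_12 = −[(0.00)(0.75) − (-0.35)(-0.15)] = 0.0525
  C_13 = (0.00)(-0.10) − (0.85)(-0.15) = 0.1275
  C_21 = −[(-0.25)(0.75) − (-0.10)(-0.10)] = 0.1975
  C_22 = (0.90)(0.75) − (-0.10)(-0.15) = 0.6600
  C_23 = −[(0.90)(-0.10) − (-0.25)(-0.15)] = 0.1275
  C_31 = (-0.25)(-0.35) − (-0.10)(0.85) = 0.1725
  C_32 = −[(0.90)(-0.35) − (-0.10)(0.00)] = 0.3150
  C_33 = (0.90)(0.85) − (-0.25)(0.00) = 0.7650
det(I−A) = Σ_j (I−A)_1j·C_1j = (0.90)(0.6025) + (-0.25)(0.0525) + (-0.10)(0.1275) = 0.516375
adj(I−A) = Cᵀ =
  [ 0.6025   0.1975   0.1725]
  [ 0.0525   0.6600   0.3150]
  [ 0.1275   0.1275   0.7650]
(I − A)⁻¹ = adj(I−A) / det(I−A) ≈
  [   1.1668     0.3825     0.3341]
  [   0.1017     1.2781     0.6100]
  [   0.2469     0.2469     1.4815]
x = (I − A)⁻¹ d = adj(I−A)·d / det(I−A), with det(I−A) = 0.516375:
  x_D = (0.6025·50 + 0.1975·270 + 0.1725·340) / 0.516375 = 142.10 / 0.516375 ≈ 275.19
  x_W = (0.0525·50 + 0.6600·270 + 0.3150·340) / 0.516375 = 287.925 / 0.516375 ≈ 557.59
  x_H = (0.1275·50 + 0.1275·270 + 0.7650·340) / 0.516375 = 300.90 / 0.516375 ≈ 582.72

x_W = 557.59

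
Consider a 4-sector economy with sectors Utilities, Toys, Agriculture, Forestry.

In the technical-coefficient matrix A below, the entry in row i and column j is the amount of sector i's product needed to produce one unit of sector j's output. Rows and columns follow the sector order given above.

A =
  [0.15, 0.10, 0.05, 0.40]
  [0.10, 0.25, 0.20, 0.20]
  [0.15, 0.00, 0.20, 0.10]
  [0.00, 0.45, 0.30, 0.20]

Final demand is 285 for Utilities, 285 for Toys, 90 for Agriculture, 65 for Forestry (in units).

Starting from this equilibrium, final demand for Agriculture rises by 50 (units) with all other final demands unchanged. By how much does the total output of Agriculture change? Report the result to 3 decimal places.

Δx_3 = 74.559

I − A =
  [   0.85    -0.10    -0.05    -0.40]
  [  -0.10     0.75    -0.20    -0.20]
  [  -0.15     0.00     0.80    -0.10]
  [   0.00    -0.45    -0.30     0.80]
Compute the cofactors C_ij = (−1)^(i+j)·(3×3 minor ij) of I−A; the adjugate is their transpose:
adj(I−A) = Cᵀ =
  [ 0.376500   0.207250   0.173500   0.261750]
  [ 0.094000   0.494500   0.203000   0.196000]
  [ 0.081000   0.077250   0.407500   0.110750]
  [ 0.083250   0.307125   0.267000   0.493375]
det(I−A) = Σ_j (I−A)_1j·C_1j = (0.85)(0.376500) + (-0.10)(0.094000) + (-0.05)(0.081000) + (-0.40)(0.083250) = 0.273275
(I − A)⁻¹ = adj(I−A) / det(I−A) ≈
  [   1.3777     0.7584     0.6349     0.9578]
  [   0.3440     1.8095     0.7428     0.7172]
  [   0.2964     0.2827     1.4912     0.4053]
  [   0.3046     1.1239     0.9770     1.8054]
Δx = (I − A)⁻¹ Δd with Δd having +50 in the Agriculture component and 0 elsewhere.
So Δx_3 = L_33 · (+50), where L_33 = adj(I−A)_33 / det(I−A) = 0.407500 / 0.273275.
Δx_3 = 0.407500 × (+50) / 0.273275 = 20.375 / 0.273275 ≈ 74.559.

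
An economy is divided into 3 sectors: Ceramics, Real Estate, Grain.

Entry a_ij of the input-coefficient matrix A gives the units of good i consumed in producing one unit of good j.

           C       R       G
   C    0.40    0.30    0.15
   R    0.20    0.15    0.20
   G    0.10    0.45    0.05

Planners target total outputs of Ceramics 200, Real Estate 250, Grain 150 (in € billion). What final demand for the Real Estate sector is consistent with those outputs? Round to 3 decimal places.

I − A =
  [   0.60    -0.30    -0.15]
  [  -0.20     0.85    -0.20]
  [  -0.10    -0.45     0.95]
d = (I − A) x:
  d_C = (+0.60)·200 + (-0.30)·250 + (-0.15)·150 = 22.500
  d_R = (-0.20)·200 + (+0.85)·250 + (-0.20)·150 = 142.500
  d_G = (-0.10)·200 + (-0.45)·250 + (+0.95)·150 = 10.000

d_R = 142.500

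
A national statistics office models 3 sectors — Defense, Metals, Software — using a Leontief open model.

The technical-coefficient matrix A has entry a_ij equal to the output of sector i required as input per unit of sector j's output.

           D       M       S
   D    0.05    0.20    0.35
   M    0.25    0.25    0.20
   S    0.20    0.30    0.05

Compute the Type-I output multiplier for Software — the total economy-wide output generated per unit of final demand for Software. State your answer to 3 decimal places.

m_S = 2.559

I − A =
  [   0.95    -0.20    -0.35]
  [  -0.25     0.75    -0.20]
  [  -0.20    -0.30     0.95]
Cofactors of I−A, C_ij = (−1)^(i+j)·(minor ij) (rows/columns in the sector order above):
  C_11 = (0.75)(0.95) − (-0.20)(-0.30) = 0.6525
  C_12 = −[(-0.25)(0.95) − (-0.20)(-0.20)] = 0.2775
  C_13 = (-0.25)(-0.30) − (0.75)(-0.20) = 0.2250
  C_21 = −[(-0.20)(0.95) − (-0.35)(-0.30)] = 0.2950
  C_22 = (0.95)(0.95) − (-0.35)(-0.20) = 0.8325
  C_23 = −[(0.95)(-0.30) − (-0.20)(-0.20)] = 0.3250
  C_31 = (-0.20)(-0.20) − (-0.35)(0.75) = 0.3025
  C_32 = −[(0.95)(-0.20) − (-0.35)(-0.25)] = 0.2775
  C_33 = (0.95)(0.75) − (-0.20)(-0.25) = 0.6625
det(I−A) = Σ_j (I−A)_1j·C_1j = (0.95)(0.6525) + (-0.20)(0.2775) + (-0.35)(0.2250) = 0.485625
adj(I−A) = Cᵀ =
  [ 0.6525   0.2950   0.3025]
  [ 0.2775   0.8325   0.2775]
  [ 0.2250   0.3250   0.6625]
(I − A)⁻¹ = adj(I−A) / det(I−A) ≈
  [   1.3436     0.6075     0.6229]
  [   0.5714     1.7143     0.5714]
  [   0.4633     0.6692     1.3642]
The output multiplier for sector j is the column-j sum of the Leontief inverse (I − A)⁻¹ = adj(I−A) / det(I−A).
Column S of adj(I−A): (0.3025, 0.2775, 0.6625); det(I−A) = 0.485625.
m_S = (0.3025 + 0.2775 + 0.6625) / 0.485625 = 1.2425 / 0.485625 ≈ 2.559.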